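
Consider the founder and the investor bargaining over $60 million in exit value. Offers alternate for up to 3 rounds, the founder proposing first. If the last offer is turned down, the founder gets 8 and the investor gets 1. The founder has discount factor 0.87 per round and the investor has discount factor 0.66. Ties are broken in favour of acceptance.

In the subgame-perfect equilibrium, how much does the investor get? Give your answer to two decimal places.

5.72

By backward induction:
Round 3 (the founder proposes): the investor gets 1 if talks fail, so the founder offers 1 and keeps 59.
Round 2 (the investor proposes): the founder can get 59 next round, worth 0.87 × 59 = 51.33 now, so the investor offers 51.33, keeping 8.67.
Round 1 (the founder proposes): the investor can get 8.67 next round, worth 0.66 × 8.67 = 5.7222 now; the founder offers that and keeps 54.2778.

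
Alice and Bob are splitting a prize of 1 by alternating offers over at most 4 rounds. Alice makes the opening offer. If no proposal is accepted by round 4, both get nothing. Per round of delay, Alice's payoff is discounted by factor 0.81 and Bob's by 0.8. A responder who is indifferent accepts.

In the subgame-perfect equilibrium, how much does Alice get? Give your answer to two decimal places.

0.33

Work backward from the last round.
Round 4 (Bob proposes): rejection yields 0 for Alice; Bob offers 0 and keeps 1.
Round 3 (Alice proposes): Bob can get 1 next round, worth 0.8 × 1 = 0.8 now, so Alice offers 0.8, keeping 0.2.
Round 2 (Bob proposes): Alice can get 0.2 next round, worth 0.81 × 0.2 = 0.162 now, so Bob offers 0.162, keeping 0.838.
Round 1 (Alice proposes): Bob can get 0.838 next round, worth 0.8 × 0.838 = 0.6704 now; Alice offers that and keeps 0.3296.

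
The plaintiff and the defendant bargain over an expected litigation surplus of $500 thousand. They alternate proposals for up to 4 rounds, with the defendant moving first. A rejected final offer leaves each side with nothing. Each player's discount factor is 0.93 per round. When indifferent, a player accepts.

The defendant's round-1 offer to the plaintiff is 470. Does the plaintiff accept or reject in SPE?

Round 4 (the plaintiff proposes): rejection yields 0 for the defendant; the plaintiff offers 0 and keeps 500.
Round 3 (the defendant proposes): the plaintiff can get 500 next round, worth 0.93 × 500 = 465 now. The defendant offers 465 and keeps 500 − 465 = 35.
Round 2 (the plaintiff proposes): the defendant can get 35 next round, worth 0.93 × 35 = 32.55 now; the plaintiff offers that and keeps 467.45.
So by rejecting in round 1, the plaintiff gets 467.45 next round, worth 0.93 × 467.45 = 434.7285 now.
Offer 470 ≥ 434.7285, so the plaintiff accepts.

Accept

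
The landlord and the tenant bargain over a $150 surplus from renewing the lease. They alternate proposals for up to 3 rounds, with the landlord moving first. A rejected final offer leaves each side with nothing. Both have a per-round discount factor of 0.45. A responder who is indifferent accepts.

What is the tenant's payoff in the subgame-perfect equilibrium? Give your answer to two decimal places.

Round 3 (the landlord proposes): rejection yields 0 for the tenant; the landlord offers 0 and keeps 150.
Round 2 (the tenant proposes): the landlord can get 150 next round, worth 0.45 × 150 = 67.5 now. The tenant offers 67.5 and keeps 150 − 67.5 = 82.5.
Round 1 (the landlord proposes): the tenant can get 82.5 next round, worth 0.45 × 82.5 = 37.125 now. The landlord offers 37.125 and keeps 150 − 37.125 = 112.875.

37.13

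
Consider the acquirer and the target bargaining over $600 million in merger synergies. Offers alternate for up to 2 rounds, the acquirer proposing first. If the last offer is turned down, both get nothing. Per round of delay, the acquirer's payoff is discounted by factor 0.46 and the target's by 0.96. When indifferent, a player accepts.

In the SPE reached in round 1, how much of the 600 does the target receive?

576

Round 2 (the target proposes): the acquirer will accept anything ≥ 0, so the target offers 0 and keeps 600.
Round 1 (the acquirer proposes): the target can get 600 next round, worth 0.96 × 600 = 576 now. The acquirer offers 576 and keeps 600 − 576 = 24.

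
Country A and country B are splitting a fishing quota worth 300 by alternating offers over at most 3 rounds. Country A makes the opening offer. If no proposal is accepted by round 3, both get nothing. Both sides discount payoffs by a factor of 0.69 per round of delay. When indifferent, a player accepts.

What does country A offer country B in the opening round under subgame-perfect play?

Round 3 (country A proposes): country B will accept anything ≥ 0, so country A offers 0 and keeps 300.
Round 2 (country B proposes): country A can get 300 next round, worth 0.69 × 300 = 207 now; country B offers that and keeps 93.
Round 1 (country A proposes): country B can get 93 next round, worth 0.69 × 93 = 64.17 now; country A offers that and keeps 235.83.

64.17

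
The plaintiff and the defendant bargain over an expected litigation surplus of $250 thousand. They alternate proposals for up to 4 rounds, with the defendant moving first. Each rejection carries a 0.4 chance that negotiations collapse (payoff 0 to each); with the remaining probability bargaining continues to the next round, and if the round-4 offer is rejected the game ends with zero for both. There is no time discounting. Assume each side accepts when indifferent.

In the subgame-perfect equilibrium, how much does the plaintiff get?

Round 4 (the plaintiff proposes): the defendant will accept anything ≥ 0, so the plaintiff offers 0 and keeps 250.
Round 3 (the defendant proposes): rejecting gives the plaintiff an expected 0.6 × 250 = 150; the defendant offers that and keeps 100.
Round 2 (the plaintiff proposes): rejecting gives the defendant an expected 0.6 × 100 = 60, so the plaintiff offers 60, keeping 190.
Round 1 (the defendant proposes): rejecting gives the plaintiff an expected 0.6 × 190 = 114, so the defendant offers 114, keeping 136.

114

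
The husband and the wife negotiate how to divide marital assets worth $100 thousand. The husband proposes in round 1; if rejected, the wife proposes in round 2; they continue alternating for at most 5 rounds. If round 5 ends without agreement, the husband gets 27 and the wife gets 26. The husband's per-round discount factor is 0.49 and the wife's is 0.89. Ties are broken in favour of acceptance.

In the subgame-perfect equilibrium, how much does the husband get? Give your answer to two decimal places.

Round 5 (the husband proposes): the wife gets 26 if talks fail, so the husband offers 26 and keeps 74.
Round 4 (the wife proposes): the husband can get 74 next round, worth 0.49 × 74 = 36.26 now; the wife offers that and keeps 63.74.
Round 3 (the husband proposes): the wife can get 63.74 next round, worth 0.89 × 63.74 = 56.7286 now. The husband offers 56.7286 and keeps 100 − 56.7286 = 43.2714.
Round 2 (the wife proposes): the husband can get 43.2714 next round, worth 0.49 × 43.2714 = 21.202986 now. The wife offers 21.202986 and keeps 100 − 21.202986 = 78.797014.
Round 1 (the husband proposes): the wife can get 78.797014 next round, worth 0.89 × 78.797014 = 70.12934246 now; the husband offers that and keeps 29.87065754.

29.87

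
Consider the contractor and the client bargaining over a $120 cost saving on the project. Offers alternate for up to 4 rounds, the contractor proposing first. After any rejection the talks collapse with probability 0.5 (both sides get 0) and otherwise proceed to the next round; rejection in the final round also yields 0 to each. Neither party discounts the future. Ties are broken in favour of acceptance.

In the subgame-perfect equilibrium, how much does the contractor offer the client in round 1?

Round 4 (the client proposes): rejection yields 0 for the contractor; the client offers 0 and keeps 120.
Round 3 (the contractor proposes): rejecting gives the client an expected 0.5 × 120 = 60; the contractor offers that and keeps 60.
Round 2 (the client proposes): rejecting gives the contractor an expected 0.5 × 60 = 30; the client offers that and keeps 90.
Round 1 (the contractor proposes): rejecting gives the client an expected 0.5 × 90 = 45; the contractor offers that and keeps 75.

45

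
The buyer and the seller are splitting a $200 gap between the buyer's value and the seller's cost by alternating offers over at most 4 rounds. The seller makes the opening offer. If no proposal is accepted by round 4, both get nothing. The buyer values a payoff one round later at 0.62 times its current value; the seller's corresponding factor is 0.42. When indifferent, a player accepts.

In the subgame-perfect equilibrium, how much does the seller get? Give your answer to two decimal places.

Round 4 (the buyer proposes): the seller will accept anything ≥ 0, so the buyer offers 0 and keeps 200.
Round 3 (the seller proposes): the buyer can get 200 next round, worth 0.62 × 200 = 124 now, so the seller offers 124, keeping 76.
Round 2 (the buyer proposes): the seller can get 76 next round, worth 0.42 × 76 = 31.92 now. The buyer offers 31.92 and keeps 200 − 31.92 = 168.08.
Round 1 (the seller proposes): the buyer can get 168.08 next round, worth 0.62 × 168.08 = 104.2096 now, so the seller offers 104.2096, keeping 95.7904.

95.79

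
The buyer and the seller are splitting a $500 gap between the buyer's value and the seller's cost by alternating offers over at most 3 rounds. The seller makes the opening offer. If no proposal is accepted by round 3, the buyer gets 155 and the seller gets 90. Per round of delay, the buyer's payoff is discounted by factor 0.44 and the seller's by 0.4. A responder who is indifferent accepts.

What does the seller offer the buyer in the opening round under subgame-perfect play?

159.28

Round 3 (the seller proposes): the buyer gets 155 if talks fail, so the seller offers 155 and keeps 345.
Round 2 (the buyer proposes): the seller can get 345 next round, worth 0.4 × 345 = 138 now, so the buyer offers 138, keeping 362.
Round 1 (the seller proposes): the buyer can get 362 next round, worth 0.44 × 362 = 159.28 now; the seller offers that and keeps 340.72.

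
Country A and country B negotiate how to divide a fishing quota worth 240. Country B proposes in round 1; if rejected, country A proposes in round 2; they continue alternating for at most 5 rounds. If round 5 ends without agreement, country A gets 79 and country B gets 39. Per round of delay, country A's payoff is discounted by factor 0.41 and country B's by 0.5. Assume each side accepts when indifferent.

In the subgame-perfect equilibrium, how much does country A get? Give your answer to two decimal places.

Round 5 (country B proposes): country A gets 79 if talks fail, so country B offers 79 and keeps 161.
Round 4 (country A proposes): country B can get 161 next round, worth 0.5 × 161 = 80.5 now; country A offers that and keeps 159.5.
Round 3 (country B proposes): country A can get 159.5 next round, worth 0.41 × 159.5 = 65.395 now, so country B offers 65.395, keeping 174.605.
Round 2 (country A proposes): country B can get 174.605 next round, worth 0.5 × 174.605 = 87.3025 now; country A offers that and keeps 152.6975.
Round 1 (country B proposes): country A can get 152.6975 next round, worth 0.41 × 152.6975 = 62.605975 now; country B offers that and keeps 177.394025.

62.61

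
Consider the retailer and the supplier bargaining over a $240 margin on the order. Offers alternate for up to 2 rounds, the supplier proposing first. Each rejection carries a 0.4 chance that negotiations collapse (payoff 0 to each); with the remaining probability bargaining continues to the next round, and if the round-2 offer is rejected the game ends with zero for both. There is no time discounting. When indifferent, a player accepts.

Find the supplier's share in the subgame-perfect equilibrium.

96

By backward induction:
Round 2 (the retailer proposes): the supplier will accept anything ≥ 0, so the retailer offers 0 and keeps 240.
Round 1 (the supplier proposes): rejecting gives the retailer an expected 0.6 × 240 = 144. The supplier offers 144 and keeps 240 − 144 = 96.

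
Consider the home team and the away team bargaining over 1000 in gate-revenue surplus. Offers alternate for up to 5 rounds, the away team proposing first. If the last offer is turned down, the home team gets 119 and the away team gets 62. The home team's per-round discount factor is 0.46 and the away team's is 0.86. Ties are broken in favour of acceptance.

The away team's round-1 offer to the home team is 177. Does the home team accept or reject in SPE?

Accept

Work out the home team's continuation value if the offer is rejected.
Round 5 (the away team proposes): the home team gets 119 if talks fail, so the away team offers 119 and keeps 881.
Round 4 (the home team proposes): the away team can get 881 next round, worth 0.86 × 881 = 757.66 now; the home team offers that and keeps 242.34.
Round 3 (the away team proposes): the home team can get 242.34 next round, worth 0.46 × 242.34 = 111.4764 now; the away team offers that and keeps 888.5236.
Round 2 (the home team proposes): the away team can get 888.5236 next round, worth 0.86 × 888.5236 = 764.130296 now, so the home team offers 764.130296, keeping 235.869704.
So by rejecting in round 1, the home team gets 235.869704 next round, worth 0.46 × 235.869704 = 108.50006384 now.
Offer 177 ≥ 108.50006384, so the home team accepts.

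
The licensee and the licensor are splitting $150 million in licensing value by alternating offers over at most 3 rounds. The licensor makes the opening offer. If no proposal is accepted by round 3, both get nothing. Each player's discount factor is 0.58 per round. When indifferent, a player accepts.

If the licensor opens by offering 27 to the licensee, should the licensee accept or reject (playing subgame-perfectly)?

Reject

Round 3 (the licensor proposes): the licensee will accept anything ≥ 0, so the licensor offers 0 and keeps 150.
Round 2 (the licensee proposes): the licensor can get 150 next round, worth 0.58 × 150 = 87 now; the licensee offers that and keeps 63.
So by rejecting in round 1, the licensee gets 63 next round, worth 0.58 × 63 = 36.54 now.
Offer 27 < 36.54, so the licensee rejects.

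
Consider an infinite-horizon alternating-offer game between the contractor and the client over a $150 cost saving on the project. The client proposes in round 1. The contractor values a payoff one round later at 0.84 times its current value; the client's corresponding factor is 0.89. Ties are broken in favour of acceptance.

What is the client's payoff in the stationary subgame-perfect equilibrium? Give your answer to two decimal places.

95.09

Let x be the client's share when the client proposes and y be the contractor's share when the contractor proposes.
The contractor accepts iff offered ≥ 0.84·y, so x = 150 − 0.84y. Symmetrically y = 150 − 0.89x.
Substituting: x = 150 − 0.84(150 − 0.89x), giving x(1 − 0.89·0.84) = 150(1 − 0.84).
So x = 150 × 0.16 / 0.2524 ≈ 95.0872, and the contractor receives 150 − x ≈ 54.9128.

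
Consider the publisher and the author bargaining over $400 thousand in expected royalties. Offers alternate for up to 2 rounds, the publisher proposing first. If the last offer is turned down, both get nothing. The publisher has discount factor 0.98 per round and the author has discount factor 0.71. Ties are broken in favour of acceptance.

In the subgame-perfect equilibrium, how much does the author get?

Round 2 (the author proposes): the publisher will accept anything ≥ 0, so the author offers 0 and keeps 400.
Round 1 (the publisher proposes): the author can get 400 next round, worth 0.71 × 400 = 284 now. The publisher offers 284 and keeps 400 − 284 = 116.

284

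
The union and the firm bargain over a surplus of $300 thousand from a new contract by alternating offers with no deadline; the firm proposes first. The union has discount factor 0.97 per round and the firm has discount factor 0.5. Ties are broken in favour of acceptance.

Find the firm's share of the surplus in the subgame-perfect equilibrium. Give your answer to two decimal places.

In a stationary SPE each proposer offers the other exactly their discounted continuation value.
If the firm keeps x when proposing and the union keeps y when proposing, then x = 300 − 0.97y and y = 300 − 0.5x.
Solving: x = 300(1 − 0.97) / (1 − 0.5·0.97) = 9 / 0.515 ≈ 17.4757.
The union gets 300 − 17.4757 ≈ 282.5243.

17.48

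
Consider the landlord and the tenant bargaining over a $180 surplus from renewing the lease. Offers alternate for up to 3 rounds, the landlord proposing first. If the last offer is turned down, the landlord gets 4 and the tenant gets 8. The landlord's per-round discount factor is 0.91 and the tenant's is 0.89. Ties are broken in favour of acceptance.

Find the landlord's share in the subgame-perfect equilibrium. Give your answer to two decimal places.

159.10

Round 3 (the landlord proposes): the tenant gets 8 if talks fail, so the landlord offers 8 and keeps 172.
Round 2 (the tenant proposes): the landlord can get 172 next round, worth 0.91 × 172 = 156.52 now. The tenant offers 156.52 and keeps 180 − 156.52 = 23.48.
Round 1 (the landlord proposes): the tenant can get 23.48 next round, worth 0.89 × 23.48 = 20.8972 now. The landlord offers 20.8972 and keeps 180 − 20.8972 = 159.1028.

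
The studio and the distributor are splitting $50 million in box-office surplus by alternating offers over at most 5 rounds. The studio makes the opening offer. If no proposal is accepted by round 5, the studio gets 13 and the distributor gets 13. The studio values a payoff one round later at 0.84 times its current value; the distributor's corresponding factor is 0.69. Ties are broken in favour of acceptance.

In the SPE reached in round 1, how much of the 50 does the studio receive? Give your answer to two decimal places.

Round 5 (the studio proposes): the distributor gets 13 if talks fail, so the studio offers 13 and keeps 37.
Round 4 (the distributor proposes): the studio can get 37 next round, worth 0.84 × 37 = 31.08 now; the distributor offers that and keeps 18.92.
Round 3 (the studio proposes): the distributor can get 18.92 next round, worth 0.69 × 18.92 = 13.0548 now. The studio offers 13.0548 and keeps 50 − 13.0548 = 36.9452.
Round 2 (the distributor proposes): the studio can get 36.9452 next round, worth 0.84 × 36.9452 = 31.033968 now. The distributor offers 31.033968 and keeps 50 − 31.033968 = 18.966032.
Round 1 (the studio proposes): the distributor can get 18.966032 next round, worth 0.69 × 18.966032 = 13.08656208 now; the studio offers that and keeps 36.91343792.

36.91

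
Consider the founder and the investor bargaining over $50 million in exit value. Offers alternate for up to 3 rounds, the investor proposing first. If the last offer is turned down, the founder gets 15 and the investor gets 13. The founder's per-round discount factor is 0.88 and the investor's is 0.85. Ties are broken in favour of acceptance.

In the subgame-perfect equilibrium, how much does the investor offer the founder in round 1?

17.82

Round 3 (the investor proposes): the founder gets 15 if talks fail, so the investor offers 15 and keeps 35.
Round 2 (the founder proposes): the investor can get 35 next round, worth 0.85 × 35 = 29.75 now, so the founder offers 29.75, keeping 20.25.
Round 1 (the investor proposes): the founder can get 20.25 next round, worth 0.88 × 20.25 = 17.82 now. The investor offers 17.82 and keeps 50 − 17.82 = 32.18.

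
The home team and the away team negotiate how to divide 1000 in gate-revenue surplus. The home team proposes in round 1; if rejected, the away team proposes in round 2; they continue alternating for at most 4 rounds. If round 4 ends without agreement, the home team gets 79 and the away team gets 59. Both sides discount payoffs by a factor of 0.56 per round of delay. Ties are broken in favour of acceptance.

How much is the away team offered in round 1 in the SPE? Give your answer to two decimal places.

408.14

Round 4 (the away team proposes): the home team gets 79 if talks fail, so the away team offers 79 and keeps 921.
Round 3 (the home team proposes): the away team can get 921 next round, worth 0.56 × 921 = 515.76 now. The home team offers 515.76 and keeps 1000 − 515.76 = 484.24.
Round 2 (the away team proposes): the home team can get 484.24 next round, worth 0.56 × 484.24 = 271.1744 now. The away team offers 271.1744 and keeps 1000 − 271.1744 = 728.8256.
Round 1 (the home team proposes): the away team can get 728.8256 next round, worth 0.56 × 728.8256 = 408.142336 now. The home team offers 408.142336 and keeps 1000 − 408.142336 = 591.857664.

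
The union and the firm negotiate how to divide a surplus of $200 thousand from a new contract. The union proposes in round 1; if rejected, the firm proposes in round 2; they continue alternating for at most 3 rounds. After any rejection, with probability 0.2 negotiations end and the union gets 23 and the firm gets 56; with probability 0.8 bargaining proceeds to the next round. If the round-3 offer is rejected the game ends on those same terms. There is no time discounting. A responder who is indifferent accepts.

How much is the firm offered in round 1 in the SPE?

By backward induction:
Round 3 (the union proposes): the firm gets 56 if talks fail, so the union offers 56 and keeps 144.
Round 2 (the firm proposes): rejecting gives the union an expected 0.8 × 144 + 0.2 × 23 = 119.8, so the firm offers 119.8, keeping 80.2.
Round 1 (the union proposes): rejecting gives the firm an expected 0.8 × 80.2 + 0.2 × 56 = 75.36. The union offers 75.36 and keeps 200 − 75.36 = 124.64.

75.36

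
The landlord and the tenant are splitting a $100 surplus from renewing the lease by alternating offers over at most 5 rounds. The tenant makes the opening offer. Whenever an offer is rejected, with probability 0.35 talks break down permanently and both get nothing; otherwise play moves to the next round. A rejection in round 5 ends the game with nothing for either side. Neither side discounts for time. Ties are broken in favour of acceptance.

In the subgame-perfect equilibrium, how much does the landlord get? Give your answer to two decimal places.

Round 5 (the tenant proposes): the landlord will accept anything ≥ 0, so the tenant offers 0 and keeps 100.
Round 4 (the landlord proposes): rejecting gives the tenant an expected 0.65 × 100 = 65; the landlord offers that and keeps 35.
Round 3 (the tenant proposes): rejecting gives the landlord an expected 0.65 × 35 = 22.75; the tenant offers that and keeps 77.25.
Round 2 (the landlord proposes): rejecting gives the tenant an expected 0.65 × 77.25 = 50.2125; the landlord offers that and keeps 49.7875.
Round 1 (the tenant proposes): rejecting gives the landlord an expected 0.65 × 49.7875 = 32.361875, so the tenant offers 32.361875, keeping 67.638125.

32.36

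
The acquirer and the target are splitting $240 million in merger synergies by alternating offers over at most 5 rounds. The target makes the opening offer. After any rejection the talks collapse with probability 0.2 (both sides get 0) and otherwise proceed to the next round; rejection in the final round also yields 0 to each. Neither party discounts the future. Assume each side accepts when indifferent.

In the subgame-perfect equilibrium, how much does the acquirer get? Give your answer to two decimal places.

Round 5 (the target proposes): the acquirer will accept anything ≥ 0, so the target offers 0 and keeps 240.
Round 4 (the acquirer proposes): rejecting gives the target an expected 0.8 × 240 = 192. The acquirer offers 192 and keeps 240 − 192 = 48.
Round 3 (the target proposes): rejecting gives the acquirer an expected 0.8 × 48 = 38.4; the target offers that and keeps 201.6.
Round 2 (the acquirer proposes): rejecting gives the target an expected 0.8 × 201.6 = 161.28; the acquirer offers that and keeps 78.72.
Round 1 (the target proposes): rejecting gives the acquirer an expected 0.8 × 78.72 = 62.976; the target offers that and keeps 177.024.

62.98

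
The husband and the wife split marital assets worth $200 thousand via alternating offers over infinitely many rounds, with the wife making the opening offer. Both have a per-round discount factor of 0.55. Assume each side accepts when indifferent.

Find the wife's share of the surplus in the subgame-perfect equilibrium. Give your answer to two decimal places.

Let x be the wife's share when the wife proposes and y be the husband's share when the husband proposes.
The husband accepts iff offered ≥ 0.55·y, so x = 200 − 0.55y. Symmetrically y = 200 − 0.55x.
Substituting: x = 200 − 0.55(200 − 0.55x), giving x(1 − 0.55·0.55) = 200(1 − 0.55).
So x = 200 × 0.45 / 0.6975 ≈ 129.0323, and the husband receives 200 − x ≈ 70.9677.

129.03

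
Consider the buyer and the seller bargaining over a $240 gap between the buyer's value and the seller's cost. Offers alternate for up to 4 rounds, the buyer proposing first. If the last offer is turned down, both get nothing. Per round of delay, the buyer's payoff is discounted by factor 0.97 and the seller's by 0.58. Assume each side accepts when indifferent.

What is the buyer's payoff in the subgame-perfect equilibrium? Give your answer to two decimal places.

157.51

By backward induction:
Round 4 (the seller proposes): rejection yields 0 for the buyer; the seller offers 0 and keeps 240.
Round 3 (the buyer proposes): the seller can get 240 next round, worth 0.58 × 240 = 139.2 now. The buyer offers 139.2 and keeps 240 − 139.2 = 100.8.
Round 2 (the seller proposes): the buyer can get 100.8 next round, worth 0.97 × 100.8 = 97.776 now, so the seller offers 97.776, keeping 142.224.
Round 1 (the buyer proposes): the seller can get 142.224 next round, worth 0.58 × 142.224 = 82.48992 now. The buyer offers 82.48992 and keeps 240 − 82.48992 = 157.51008.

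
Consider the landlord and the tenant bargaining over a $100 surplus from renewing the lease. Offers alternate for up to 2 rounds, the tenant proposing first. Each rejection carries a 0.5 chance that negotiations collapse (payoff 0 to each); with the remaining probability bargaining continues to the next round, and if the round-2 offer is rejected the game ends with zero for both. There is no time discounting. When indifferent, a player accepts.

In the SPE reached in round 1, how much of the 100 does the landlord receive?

Round 2 (the landlord proposes): rejection yields 0 for the tenant; the landlord offers 0 and keeps 100.
Round 1 (the tenant proposes): rejecting gives the landlord an expected 0.5 × 100 = 50; the tenant offers that and keeps 50.

50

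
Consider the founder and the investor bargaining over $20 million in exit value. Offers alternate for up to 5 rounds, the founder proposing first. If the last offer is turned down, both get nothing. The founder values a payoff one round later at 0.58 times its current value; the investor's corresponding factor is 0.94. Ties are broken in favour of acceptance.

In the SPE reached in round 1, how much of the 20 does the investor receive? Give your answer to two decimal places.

Solve by backward induction from round 5.
Round 5 (the founder proposes): the investor will accept anything ≥ 0, so the founder offers 0 and keeps 20.
Round 4 (the investor proposes): the founder can get 20 next round, worth 0.58 × 20 = 11.6 now, so the investor offers 11.6, keeping 8.4.
Round 3 (the founder proposes): the investor can get 8.4 next round, worth 0.94 × 8.4 = 7.896 now, so the founder offers 7.896, keeping 12.104.
Round 2 (the investor proposes): the founder can get 12.104 next round, worth 0.58 × 12.104 = 7.02032 now. The investor offers 7.02032 and keeps 20 − 7.02032 = 12.97968.
Round 1 (the founder proposes): the investor can get 12.97968 next round, worth 0.94 × 12.97968 = 12.2008992 now. The founder offers 12.2008992 and keeps 20 − 12.2008992 = 7.7991008.

12.20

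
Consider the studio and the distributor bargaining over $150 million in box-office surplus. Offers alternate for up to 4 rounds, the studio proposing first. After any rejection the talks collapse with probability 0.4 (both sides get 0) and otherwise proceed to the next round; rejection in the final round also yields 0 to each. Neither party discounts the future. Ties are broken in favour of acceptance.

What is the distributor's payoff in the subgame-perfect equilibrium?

By backward induction:
Round 4 (the distributor proposes): rejection yields 0 for the studio; the distributor offers 0 and keeps 150.
Round 3 (the studio proposes): rejecting gives the distributor an expected 0.6 × 150 = 90; the studio offers that and keeps 60.
Round 2 (the distributor proposes): rejecting gives the studio an expected 0.6 × 60 = 36. The distributor offers 36 and keeps 150 − 36 = 114.
Round 1 (the studio proposes): rejecting gives the distributor an expected 0.6 × 114 = 68.4. The studio offers 68.4 and keeps 150 − 68.4 = 81.6.

68.4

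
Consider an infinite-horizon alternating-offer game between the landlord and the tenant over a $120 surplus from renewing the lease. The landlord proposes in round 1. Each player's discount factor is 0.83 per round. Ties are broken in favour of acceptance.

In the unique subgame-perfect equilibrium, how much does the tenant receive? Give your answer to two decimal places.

54.43

In a stationary SPE each proposer offers the other exactly their discounted continuation value.
If the landlord keeps x when proposing and the tenant keeps y when proposing, then x = 120 − 0.83y and y = 120 − 0.83x.
Solving: x = 120(1 − 0.83) / (1 − 0.83·0.83) = 20.4 / 0.3111 ≈ 65.5738.
The tenant gets 120 − 65.5738 ≈ 54.4262.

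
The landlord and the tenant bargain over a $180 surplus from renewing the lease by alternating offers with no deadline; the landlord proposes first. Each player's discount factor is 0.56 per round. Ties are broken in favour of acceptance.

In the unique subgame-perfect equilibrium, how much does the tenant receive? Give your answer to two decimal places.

When the landlord proposes, the tenant accepts any offer worth at least 0.56 times what the tenant would get by proposing next round; and vice versa.
This gives x = 180 − 0.56y and y = 180 − 0.56x, where x and y are each side's share when it proposes.
Hence (1 − 0.56·0.56)x = 180(1 − 0.56), i.e. 0.6864·x = 79.2.
x ≈ 115.3846; the tenant's share is 180 − x ≈ 64.6154.

64.62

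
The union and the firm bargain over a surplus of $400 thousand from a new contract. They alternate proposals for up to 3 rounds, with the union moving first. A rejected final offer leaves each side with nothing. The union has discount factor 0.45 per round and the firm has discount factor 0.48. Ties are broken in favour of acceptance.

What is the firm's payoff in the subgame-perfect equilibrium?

105.6

By backward induction:
Round 3 (the union proposes): rejection yields 0 for the firm; the union offers 0 and keeps 400.
Round 2 (the firm proposes): the union can get 400 next round, worth 0.45 × 400 = 180 now. The firm offers 180 and keeps 400 − 180 = 220.
Round 1 (the union proposes): the firm can get 220 next round, worth 0.48 × 220 = 105.6 now, so the union offers 105.6, keeping 294.4.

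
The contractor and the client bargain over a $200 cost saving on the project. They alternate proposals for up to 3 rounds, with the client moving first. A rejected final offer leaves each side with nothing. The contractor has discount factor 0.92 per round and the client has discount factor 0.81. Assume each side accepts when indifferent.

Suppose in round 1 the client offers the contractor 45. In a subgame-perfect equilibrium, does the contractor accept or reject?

Accept

Work out the contractor's continuation value if the offer is rejected.
Round 3 (the client proposes): rejection yields 0 for the contractor; the client offers 0 and keeps 200.
Round 2 (the contractor proposes): the client can get 200 next round, worth 0.81 × 200 = 162 now, so the contractor offers 162, keeping 38.
So by rejecting in round 1, the contractor gets 38 next round, worth 0.92 × 38 = 34.96 now.
Offer 45 ≥ 34.96, so the contractor accepts.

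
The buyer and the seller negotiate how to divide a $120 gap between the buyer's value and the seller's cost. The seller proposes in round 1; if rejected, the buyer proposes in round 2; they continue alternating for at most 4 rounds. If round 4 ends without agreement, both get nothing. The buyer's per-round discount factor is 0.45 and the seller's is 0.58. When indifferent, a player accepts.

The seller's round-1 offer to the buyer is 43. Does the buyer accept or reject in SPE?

Accept

Round 4 (the buyer proposes): rejection yields 0 for the seller; the buyer offers 0 and keeps 120.
Round 3 (the seller proposes): the buyer can get 120 next round, worth 0.45 × 120 = 54 now; the seller offers that and keeps 66.
Round 2 (the buyer proposes): the seller can get 66 next round, worth 0.58 × 66 = 38.28 now; the buyer offers that and keeps 81.72.
So by rejecting in round 1, the buyer gets 81.72 next round, worth 0.45 × 81.72 = 36.774 now.
Offer 43 ≥ 36.774, so the buyer accepts.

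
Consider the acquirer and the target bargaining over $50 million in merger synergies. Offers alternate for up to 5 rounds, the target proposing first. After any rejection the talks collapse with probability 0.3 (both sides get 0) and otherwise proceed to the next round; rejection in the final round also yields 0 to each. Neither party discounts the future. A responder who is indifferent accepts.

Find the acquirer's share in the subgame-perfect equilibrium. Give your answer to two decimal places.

15.65

Round 5 (the target proposes): the acquirer will accept anything ≥ 0, so the target offers 0 and keeps 50.
Round 4 (the acquirer proposes): rejecting gives the target an expected 0.7 × 50 = 35; the acquirer offers that and keeps 15.
Round 3 (the target proposes): rejecting gives the acquirer an expected 0.7 × 15 = 10.5, so the target offers 10.5, keeping 39.5.
Round 2 (the acquirer proposes): rejecting gives the target an expected 0.7 × 39.5 = 27.65. The acquirer offers 27.65 and keeps 50 − 27.65 = 22.35.
Round 1 (the target proposes): rejecting gives the acquirer an expected 0.7 × 22.35 = 15.645; the target offers that and keeps 34.355.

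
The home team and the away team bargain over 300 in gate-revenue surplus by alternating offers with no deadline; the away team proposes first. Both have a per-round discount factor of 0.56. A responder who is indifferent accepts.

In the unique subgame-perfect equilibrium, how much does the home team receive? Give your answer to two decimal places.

In a stationary SPE each proposer offers the other exactly their discounted continuation value.
If the away team keeps x when proposing and the home team keeps y when proposing, then x = 300 − 0.56y and y = 300 − 0.56x.
Solving: x = 300(1 − 0.56) / (1 − 0.56·0.56) = 132 / 0.6864 ≈ 192.3077.
The home team gets 300 − 192.3077 ≈ 107.6923.

107.69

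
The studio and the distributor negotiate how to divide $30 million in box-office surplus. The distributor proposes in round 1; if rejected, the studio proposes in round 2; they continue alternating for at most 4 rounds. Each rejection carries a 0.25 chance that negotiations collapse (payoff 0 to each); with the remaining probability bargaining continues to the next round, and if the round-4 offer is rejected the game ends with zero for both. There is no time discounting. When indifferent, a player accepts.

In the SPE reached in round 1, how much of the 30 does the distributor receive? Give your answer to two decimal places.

By backward induction:
Round 4 (the studio proposes): rejection yields 0 for the distributor; the studio offers 0 and keeps 30.
Round 3 (the distributor proposes): rejecting gives the studio an expected 0.75 × 30 = 22.5. The distributor offers 22.5 and keeps 30 − 22.5 = 7.5.
Round 2 (the studio proposes): rejecting gives the distributor an expected 0.75 × 7.5 = 5.625; the studio offers that and keeps 24.375.
Round 1 (the distributor proposes): rejecting gives the studio an expected 0.75 × 24.375 = 18.28125. The distributor offers 18.28125 and keeps 30 − 18.28125 = 11.71875.

11.72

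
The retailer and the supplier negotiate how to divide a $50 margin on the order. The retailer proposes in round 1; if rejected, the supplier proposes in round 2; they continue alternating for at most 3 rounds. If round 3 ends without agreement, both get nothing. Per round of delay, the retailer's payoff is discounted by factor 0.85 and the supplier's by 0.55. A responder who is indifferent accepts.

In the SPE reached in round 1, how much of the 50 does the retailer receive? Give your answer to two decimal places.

Solve by backward induction from round 3.
Round 3 (the retailer proposes): the supplier will accept anything ≥ 0, so the retailer offers 0 and keeps 50.
Round 2 (the supplier proposes): the retailer can get 50 next round, worth 0.85 × 50 = 42.5 now. The supplier offers 42.5 and keeps 50 − 42.5 = 7.5.
Round 1 (the retailer proposes): the supplier can get 7.5 next round, worth 0.55 × 7.5 = 4.125 now; the retailer offers that and keeps 45.875.

45.88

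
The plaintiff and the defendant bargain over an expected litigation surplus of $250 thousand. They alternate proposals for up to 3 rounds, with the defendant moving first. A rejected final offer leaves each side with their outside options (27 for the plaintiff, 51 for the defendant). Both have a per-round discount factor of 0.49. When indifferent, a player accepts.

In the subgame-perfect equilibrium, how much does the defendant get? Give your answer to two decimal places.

By backward induction:
Round 3 (the defendant proposes): the plaintiff gets 27 if talks fail, so the defendant offers 27 and keeps 223.
Round 2 (the plaintiff proposes): the defendant can get 223 next round, worth 0.49 × 223 = 109.27 now; the plaintiff offers that and keeps 140.73.
Round 1 (the defendant proposes): the plaintiff can get 140.73 next round, worth 0.49 × 140.73 = 68.9577 now; the defendant offers that and keeps 181.0423.

181.04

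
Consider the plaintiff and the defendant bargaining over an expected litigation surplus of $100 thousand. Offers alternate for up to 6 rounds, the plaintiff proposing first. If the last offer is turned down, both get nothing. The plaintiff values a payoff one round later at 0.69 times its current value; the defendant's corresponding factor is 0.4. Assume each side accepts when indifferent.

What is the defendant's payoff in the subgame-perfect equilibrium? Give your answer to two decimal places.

18.87

Round 6 (the defendant proposes): the plaintiff will accept anything ≥ 0, so the defendant offers 0 and keeps 100.
Round 5 (the plaintiff proposes): the defendant can get 100 next round, worth 0.4 × 100 = 40 now. The plaintiff offers 40 and keeps 100 − 40 = 60.
Round 4 (the defendant proposes): the plaintiff can get 60 next round, worth 0.69 × 60 = 41.4 now, so the defendant offers 41.4, keeping 58.6.
Round 3 (the plaintiff proposes): the defendant can get 58.6 next round, worth 0.4 × 58.6 = 23.44 now, so the plaintiff offers 23.44, keeping 76.56.
Round 2 (the defendant proposes): the plaintiff can get 76.56 next round, worth 0.69 × 76.56 = 52.8264 now. The defendant offers 52.8264 and keeps 100 − 52.8264 = 47.1736.
Round 1 (the plaintiff proposes): the defendant can get 47.1736 next round, worth 0.4 × 47.1736 = 18.86944 now. The plaintiff offers 18.86944 and keeps 100 − 18.86944 = 81.13056.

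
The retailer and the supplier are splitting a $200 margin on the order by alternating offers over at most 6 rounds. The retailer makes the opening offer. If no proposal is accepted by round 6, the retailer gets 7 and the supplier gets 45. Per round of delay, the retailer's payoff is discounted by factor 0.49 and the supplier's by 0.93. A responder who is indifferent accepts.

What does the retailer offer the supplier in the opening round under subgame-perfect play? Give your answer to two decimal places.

175.36

Round 6 (the supplier proposes): the retailer gets 7 if talks fail, so the supplier offers 7 and keeps 193.
Round 5 (the retailer proposes): the supplier can get 193 next round, worth 0.93 × 193 = 179.49 now. The retailer offers 179.49 and keeps 200 − 179.49 = 20.51.
Round 4 (the supplier proposes): the retailer can get 20.51 next round, worth 0.49 × 20.51 = 10.0499 now. The supplier offers 10.0499 and keeps 200 − 10.0499 = 189.9501.
Round 3 (the retailer proposes): the supplier can get 189.9501 next round, worth 0.93 × 189.9501 = 176.653593 now; the retailer offers that and keeps 23.346407.
Round 2 (the supplier proposes): the retailer can get 23.346407 next round, worth 0.49 × 23.346407 = 11.43973943 now; the supplier offers that and keeps 188.56026057.
Round 1 (the retailer proposes): the supplier can get 188.56026057 next round, worth 0.93 × 188.56026057 = 175.3610423301 now. The retailer offers 175.3610423301 and keeps 200 − 175.3610423301 = 24.6389576699.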